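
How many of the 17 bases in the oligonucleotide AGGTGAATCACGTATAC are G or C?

Counting bases: T=4, G=4, C=3, A=6
Total G or C: 4 + 3 = 7

7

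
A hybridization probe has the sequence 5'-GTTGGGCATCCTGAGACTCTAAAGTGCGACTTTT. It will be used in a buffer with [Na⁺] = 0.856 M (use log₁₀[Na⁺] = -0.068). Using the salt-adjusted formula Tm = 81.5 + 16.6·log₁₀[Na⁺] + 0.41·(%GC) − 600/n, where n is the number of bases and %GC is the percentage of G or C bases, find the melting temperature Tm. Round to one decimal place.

82.0°C

Length n = 34. Counting bases: C=7, G=9, T=11, A=7
G+C = 16, so %GC = 16/34 × 100 = 47.059%
Salt term: 16.6 × (-0.068) = -1.129
GC term: 0.41 × 47.059 = 19.294; length term: −600/34 = −17.647
Tm = 81.5 + (-1.129) + 19.294 − 17.647 = 82.018 → 82.0°C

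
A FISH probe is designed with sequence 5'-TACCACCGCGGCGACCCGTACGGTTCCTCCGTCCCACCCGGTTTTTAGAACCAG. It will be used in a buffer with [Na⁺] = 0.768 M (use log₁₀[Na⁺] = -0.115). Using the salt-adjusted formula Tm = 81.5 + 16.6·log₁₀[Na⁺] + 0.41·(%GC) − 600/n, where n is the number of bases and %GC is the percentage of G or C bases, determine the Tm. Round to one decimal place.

Length n = 54. Counting bases: C=22, T=11, G=12, A=9
G+C = 34, so %GC = 34/54 × 100 = 62.963%
Salt term: 16.6 × (-0.115) = -1.909
GC term: 0.41 × 62.963 = 25.815; length term: −600/54 = −11.111
Tm = 81.5 + (-1.909) + 25.815 − 11.111 = 94.295 → 94.3°C

94.3°C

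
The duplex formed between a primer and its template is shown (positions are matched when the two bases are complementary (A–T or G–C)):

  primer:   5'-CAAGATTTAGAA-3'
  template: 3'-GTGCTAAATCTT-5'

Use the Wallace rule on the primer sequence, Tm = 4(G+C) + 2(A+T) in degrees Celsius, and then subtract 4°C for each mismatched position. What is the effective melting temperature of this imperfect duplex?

26°C

Primer base counts: A=6, T=3, G=2, C=1 → A+T=9, G+C=3
Perfect-match Tm = 2(9) + 4(3) = 18 + 12 = 30°C
Mismatches (positions where the bases are not complementary): 1 (at position 3)
Effective Tm = 30 − 1×4 = 30 − 4 = 26°C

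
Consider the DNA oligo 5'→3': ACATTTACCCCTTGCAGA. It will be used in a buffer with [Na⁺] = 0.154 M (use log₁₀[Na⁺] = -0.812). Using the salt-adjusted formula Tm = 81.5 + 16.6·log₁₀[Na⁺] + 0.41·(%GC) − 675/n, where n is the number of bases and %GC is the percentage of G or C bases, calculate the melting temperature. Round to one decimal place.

Length n = 18. Counting bases: G=2, A=5, C=6, T=5
G+C = 8, so %GC = 8/18 × 100 = 44.444%
Salt term: 16.6 × (-0.812) = -13.479
GC term: 0.41 × 44.444 = 18.222; length term: −675/18 = −37.5
Tm = 81.5 + (-13.479) + 18.222 − 37.5 = 48.743 → 48.7°C

48.7°C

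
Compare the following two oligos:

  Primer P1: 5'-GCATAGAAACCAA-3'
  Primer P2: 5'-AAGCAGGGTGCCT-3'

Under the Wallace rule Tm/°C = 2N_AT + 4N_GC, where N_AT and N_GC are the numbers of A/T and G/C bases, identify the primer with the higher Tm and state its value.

Primer P1: A+T=8, G+C=5 → Tm = 2(8)+4(5) = 36°C
Primer P2: A+T=5, G+C=8 → Tm = 2(5)+4(8) = 42°C
36°C vs 42°C → primer P2 is higher.

Primer P2, 42°C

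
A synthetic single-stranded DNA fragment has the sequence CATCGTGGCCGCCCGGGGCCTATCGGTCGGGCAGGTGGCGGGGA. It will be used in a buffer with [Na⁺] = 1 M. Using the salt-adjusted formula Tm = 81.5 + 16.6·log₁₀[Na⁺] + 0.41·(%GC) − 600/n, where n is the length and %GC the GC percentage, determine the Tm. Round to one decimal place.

99.5°C

Length n = 44. Counting bases: G=21, C=13, A=4, T=6
G+C = 34, so %GC = 34/44 × 100 = 77.273%
Salt term: 16.6 × (0) = 0
GC term: 0.41 × 77.273 = 31.682; length term: −600/44 = −13.636
Tm = 81.5 + (0) + 31.682 − 13.636 = 99.546 → 99.5°C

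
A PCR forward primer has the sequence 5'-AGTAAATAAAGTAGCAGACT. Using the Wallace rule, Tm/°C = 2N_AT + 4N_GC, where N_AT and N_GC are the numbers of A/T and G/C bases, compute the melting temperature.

52°C

Scanning the sequence gives G=4, T=4, C=2, A=10.
So N_AT = 14 and N_GC = 6.
Tm = 4·6 + 2·14 = 24 + 28 = 52°C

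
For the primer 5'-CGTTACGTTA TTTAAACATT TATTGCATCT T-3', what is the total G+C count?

8

Counting bases: C=5, G=3, T=15, A=8
Total G or C: 3 + 5 = 8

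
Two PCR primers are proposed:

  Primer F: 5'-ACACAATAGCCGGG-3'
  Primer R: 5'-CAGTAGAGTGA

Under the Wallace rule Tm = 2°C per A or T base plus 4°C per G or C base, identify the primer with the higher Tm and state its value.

Primer F: A+T=6, G+C=8 → Tm = 2(6)+4(8) = 44°C
Primer R: A+T=6, G+C=5 → Tm = 2(6)+4(5) = 32°C
44°C vs 32°C → primer F is higher.

Primer F, 44°C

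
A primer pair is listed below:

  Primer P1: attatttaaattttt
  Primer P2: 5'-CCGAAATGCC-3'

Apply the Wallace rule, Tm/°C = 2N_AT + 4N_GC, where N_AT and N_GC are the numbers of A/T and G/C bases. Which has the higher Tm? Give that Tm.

Primer P1: A+T=15, G+C=0 → Tm = 2(15)+4(0) = 30°C
Primer P2: A+T=4, G+C=6 → Tm = 2(4)+4(6) = 32°C
30°C vs 32°C → primer P2 is higher.

Primer P2, 32°C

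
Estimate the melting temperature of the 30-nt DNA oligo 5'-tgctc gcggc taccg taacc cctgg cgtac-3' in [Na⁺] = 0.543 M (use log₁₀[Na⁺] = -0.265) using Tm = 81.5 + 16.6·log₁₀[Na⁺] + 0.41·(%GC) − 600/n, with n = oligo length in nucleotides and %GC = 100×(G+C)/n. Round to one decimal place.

84.4°C

Length n = 30. Counting bases: A=4, T=6, C=12, G=8
G+C = 20, so %GC = 20/30 × 100 = 66.667%
Salt term: 16.6 × (-0.265) = -4.399
GC term: 0.41 × 66.667 = 27.333; length term: −600/30 = −20
Tm = 81.5 + (-4.399) + 27.333 − 20 = 84.434 → 84.4°C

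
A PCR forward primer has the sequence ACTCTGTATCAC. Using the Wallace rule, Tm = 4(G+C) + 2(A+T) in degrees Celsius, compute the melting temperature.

34°C

T=4, A=3, C=4, G=1
A+T = 7, G+C = 5
Tm = 2(7) + 4(5) = 14 + 20 = 34°C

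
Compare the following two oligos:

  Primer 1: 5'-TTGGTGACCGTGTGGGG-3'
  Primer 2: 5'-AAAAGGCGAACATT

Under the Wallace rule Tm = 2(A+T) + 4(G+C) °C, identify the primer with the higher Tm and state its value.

Primer 1: A+T=6, G+C=11 → Tm = 2(6)+4(11) = 56°C
Primer 2: A+T=9, G+C=5 → Tm = 2(9)+4(5) = 38°C
56°C vs 38°C → primer 1 is higher.

Primer 1, 56°C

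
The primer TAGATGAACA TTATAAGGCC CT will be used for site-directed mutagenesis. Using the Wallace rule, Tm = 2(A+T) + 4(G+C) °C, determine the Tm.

60°C

Base counts: T=6, C=4, A=8, G=4
A+T = 14, G+C = 8
Tm = 2×14 + 4×8 = 60°C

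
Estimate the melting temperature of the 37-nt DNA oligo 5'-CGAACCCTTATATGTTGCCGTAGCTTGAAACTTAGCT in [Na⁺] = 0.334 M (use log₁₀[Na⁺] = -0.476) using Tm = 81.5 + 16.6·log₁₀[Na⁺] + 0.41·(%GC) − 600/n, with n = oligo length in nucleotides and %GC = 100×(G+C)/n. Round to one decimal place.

Length n = 37. Base counts: A=9, C=9, T=12, G=7
G+C = 16, so %GC = 16/37 × 100 = 43.243%
Salt term: 16.6 × (-0.476) = -7.902
GC term: 0.41 × 43.243 = 17.73; length term: −600/37 = −16.216
Tm = 81.5 + (-7.902) + 17.73 − 16.216 = 75.112 → 75.1°C

75.1°C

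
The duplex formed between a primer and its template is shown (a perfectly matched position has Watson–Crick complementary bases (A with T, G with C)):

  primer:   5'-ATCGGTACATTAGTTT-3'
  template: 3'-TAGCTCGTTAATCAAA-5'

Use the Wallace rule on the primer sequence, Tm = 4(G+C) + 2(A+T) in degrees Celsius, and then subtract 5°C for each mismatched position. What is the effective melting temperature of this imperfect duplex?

22°C

Primer base counts: A=4, T=7, G=3, C=2 → A+T=11, G+C=5
Perfect-match Tm = 2(11) + 4(5) = 22 + 20 = 42°C
Mismatches (positions where the bases are not complementary): 4 (at positions 5, 6, 7, 8)
Effective Tm = 42 − 4×5 = 42 − 20 = 22°C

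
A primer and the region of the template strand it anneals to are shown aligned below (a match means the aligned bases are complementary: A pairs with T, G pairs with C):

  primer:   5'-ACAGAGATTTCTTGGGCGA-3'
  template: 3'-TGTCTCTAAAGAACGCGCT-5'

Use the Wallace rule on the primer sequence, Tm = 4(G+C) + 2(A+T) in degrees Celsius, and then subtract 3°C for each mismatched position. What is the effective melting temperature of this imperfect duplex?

Primer base counts: A=5, T=5, G=6, C=3 → A+T=10, G+C=9
Perfect-match Tm = 2(10) + 4(9) = 20 + 36 = 56°C
Mismatches (positions where the bases are not complementary): 1 (at position 15)
Effective Tm = 56 − 1×3 = 56 − 3 = 53°C

53°C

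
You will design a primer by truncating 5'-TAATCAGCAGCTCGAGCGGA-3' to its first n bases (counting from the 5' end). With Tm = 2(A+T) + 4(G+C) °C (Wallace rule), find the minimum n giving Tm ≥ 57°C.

n = 19

First 18 bases: TAATCAGCAGCTCGAGCG → Tm = 56°C (< 57°C)
First 19 bases: TAATCAGCAGCTCGAGCGG → Tm = 60°C (≥ 57°C)
Each additional base adds 2°C (A/T) or 4°C (G/C), so Tm is non-decreasing in n; n = 19 is the first length to reach 57°C.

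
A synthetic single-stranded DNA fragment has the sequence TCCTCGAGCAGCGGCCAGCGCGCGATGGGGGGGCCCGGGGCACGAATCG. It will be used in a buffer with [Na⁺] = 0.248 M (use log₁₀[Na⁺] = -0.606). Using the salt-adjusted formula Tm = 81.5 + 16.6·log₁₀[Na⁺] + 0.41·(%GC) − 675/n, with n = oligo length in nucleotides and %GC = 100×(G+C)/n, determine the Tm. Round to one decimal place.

Length n = 49. Counting bases: A=7, T=4, G=22, C=16
G+C = 38, so %GC = 38/49 × 100 = 77.551%
Salt term: 16.6 × (-0.606) = -10.06
GC term: 0.41 × 77.551 = 31.796; length term: −675/49 = −13.776
Tm = 81.5 + (-10.06) + 31.796 − 13.776 = 89.46 → 89.5°C

89.5°C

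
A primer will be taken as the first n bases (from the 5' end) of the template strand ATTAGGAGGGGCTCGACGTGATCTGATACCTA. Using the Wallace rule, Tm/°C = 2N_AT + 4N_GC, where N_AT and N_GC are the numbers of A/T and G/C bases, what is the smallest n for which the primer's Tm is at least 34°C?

First 10 bases: ATTAGGAGGG → Tm = 30°C (< 34°C)
First 11 bases: ATTAGGAGGGG → Tm = 34°C (≥ 34°C)
Since every base adds ≥2°C, Tm only increases with n, so the threshold is first crossed at n = 11.

n = 11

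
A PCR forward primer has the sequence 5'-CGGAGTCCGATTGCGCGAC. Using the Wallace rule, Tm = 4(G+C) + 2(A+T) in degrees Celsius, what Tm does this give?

64°C

Scanning the sequence gives T=3, A=3, G=7, C=6.
AT pairs contribute 6, GC pairs contribute 13.
Tm = 2×6 + 4×13 = 64°C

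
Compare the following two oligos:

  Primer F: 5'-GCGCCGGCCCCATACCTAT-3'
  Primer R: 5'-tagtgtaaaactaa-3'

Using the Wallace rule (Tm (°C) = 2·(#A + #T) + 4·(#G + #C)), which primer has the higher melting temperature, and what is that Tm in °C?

Primer F: A+T=6, G+C=13 → Tm = 2(6)+4(13) = 64°C
Primer R: A+T=11, G+C=3 → Tm = 2(11)+4(3) = 34°C
64°C vs 34°C → primer F is higher.

Primer F, 64°C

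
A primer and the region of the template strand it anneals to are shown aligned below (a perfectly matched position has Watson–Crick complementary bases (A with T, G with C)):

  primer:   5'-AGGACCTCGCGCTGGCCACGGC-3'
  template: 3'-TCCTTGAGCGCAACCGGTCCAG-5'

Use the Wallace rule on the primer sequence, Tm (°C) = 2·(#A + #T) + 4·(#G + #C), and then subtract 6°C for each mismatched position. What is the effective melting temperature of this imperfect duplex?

Primer base counts: A=3, T=2, G=8, C=9 → A+T=5, G+C=17
Perfect-match Tm = 2(5) + 4(17) = 10 + 68 = 78°C
Mismatches (positions where the bases are not complementary): 4 (at positions 5, 12, 19, 21)
Effective Tm = 78 − 4×6 = 78 − 24 = 54°C

54°C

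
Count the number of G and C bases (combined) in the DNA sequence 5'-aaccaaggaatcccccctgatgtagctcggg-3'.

18

Base counts: G=8, T=5, A=8, C=10
G+C = 8 + 10 = 18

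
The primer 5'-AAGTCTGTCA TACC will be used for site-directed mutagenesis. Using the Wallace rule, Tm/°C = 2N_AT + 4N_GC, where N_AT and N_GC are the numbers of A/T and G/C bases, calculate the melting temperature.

40°C

Counting bases: G=2, C=4, T=4, A=4
AT pairs contribute 8, GC pairs contribute 6.
Tm = 2×8 + 4×6 = 40°C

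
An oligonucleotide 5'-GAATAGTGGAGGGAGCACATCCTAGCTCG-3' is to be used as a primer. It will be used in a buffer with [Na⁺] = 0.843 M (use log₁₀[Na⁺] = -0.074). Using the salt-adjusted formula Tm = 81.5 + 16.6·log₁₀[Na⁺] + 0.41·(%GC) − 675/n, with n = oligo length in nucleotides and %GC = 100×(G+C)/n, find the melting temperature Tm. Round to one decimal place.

79.6°C

Length n = 29. Base counts: G=10, C=6, A=8, T=5
G+C = 16, so %GC = 16/29 × 100 = 55.172%
Salt term: 16.6 × (-0.074) = -1.228
GC term: 0.41 × 55.172 = 22.621; length term: −675/29 = −23.276
Tm = 81.5 + (-1.228) + 22.621 − 23.276 = 79.617 → 79.6°C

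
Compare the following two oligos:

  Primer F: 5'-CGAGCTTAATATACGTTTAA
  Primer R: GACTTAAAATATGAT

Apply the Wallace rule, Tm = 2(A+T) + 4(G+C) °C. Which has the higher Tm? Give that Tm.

Primer F, 52°C

Primer F: A+T=14, G+C=6 → Tm = 2(14)+4(6) = 52°C
Primer R: A+T=12, G+C=3 → Tm = 2(12)+4(3) = 36°C
52°C vs 36°C → primer F is higher.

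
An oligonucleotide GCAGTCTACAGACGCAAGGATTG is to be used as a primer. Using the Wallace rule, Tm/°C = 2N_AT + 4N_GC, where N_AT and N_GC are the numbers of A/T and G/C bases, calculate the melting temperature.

70°C

Scanning the sequence gives A=7, G=7, C=5, T=4.
So N_AT = 11 and N_GC = 12.
Tm = 2(11) + 4(12) = 22 + 48 = 70°C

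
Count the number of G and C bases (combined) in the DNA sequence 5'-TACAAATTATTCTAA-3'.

2

A=7, G=0, C=2, T=6
G+C = 0 + 2 = 2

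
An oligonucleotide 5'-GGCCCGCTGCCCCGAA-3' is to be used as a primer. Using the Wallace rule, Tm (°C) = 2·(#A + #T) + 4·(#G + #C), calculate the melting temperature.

Counting bases: C=8, T=1, G=5, A=2
A+T = 3, G+C = 13
Tm = 2×3 + 4×13 = 58°C

58°C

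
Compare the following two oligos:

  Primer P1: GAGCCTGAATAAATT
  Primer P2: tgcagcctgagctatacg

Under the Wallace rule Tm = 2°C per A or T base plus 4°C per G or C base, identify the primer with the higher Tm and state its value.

Primer P2, 56°C

Primer P1: A+T=10, G+C=5 → Tm = 2(10)+4(5) = 40°C
Primer P2: A+T=8, G+C=10 → Tm = 2(8)+4(10) = 56°C
40°C vs 56°C → primer P2 is higher.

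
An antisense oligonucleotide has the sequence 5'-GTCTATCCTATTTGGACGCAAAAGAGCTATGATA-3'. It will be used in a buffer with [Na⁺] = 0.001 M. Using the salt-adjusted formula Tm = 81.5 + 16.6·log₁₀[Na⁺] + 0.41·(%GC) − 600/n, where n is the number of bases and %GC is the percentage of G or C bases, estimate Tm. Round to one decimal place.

Length n = 34. Counting bases: A=11, T=10, G=7, C=6
G+C = 13, so %GC = 13/34 × 100 = 38.235%
Salt term: 16.6 × (-3) = -49.8
GC term: 0.41 × 38.235 = 15.676; length term: −600/34 = −17.647
Tm = 81.5 + (-49.8) + 15.676 − 17.647 = 29.729 → 29.7°C

29.7°C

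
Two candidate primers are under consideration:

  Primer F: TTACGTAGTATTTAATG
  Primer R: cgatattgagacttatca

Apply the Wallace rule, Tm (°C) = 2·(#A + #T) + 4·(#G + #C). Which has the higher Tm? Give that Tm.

Primer R, 48°C

Primer F: A+T=13, G+C=4 → Tm = 2(13)+4(4) = 42°C
Primer R: A+T=12, G+C=6 → Tm = 2(12)+4(6) = 48°C
42°C vs 48°C → primer R is higher.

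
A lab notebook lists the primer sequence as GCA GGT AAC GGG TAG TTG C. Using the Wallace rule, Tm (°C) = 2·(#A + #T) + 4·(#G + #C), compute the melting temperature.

60°C

Scanning the sequence gives T=4, G=8, A=4, C=3.
AT pairs contribute 8, GC pairs contribute 11.
Tm = 4·11 + 2·8 = 44 + 16 = 60°C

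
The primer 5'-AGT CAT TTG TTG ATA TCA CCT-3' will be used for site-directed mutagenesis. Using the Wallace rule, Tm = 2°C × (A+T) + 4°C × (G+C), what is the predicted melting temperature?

56°C

Counting bases: A=5, G=3, T=9, C=4
So N_AT = 14 and N_GC = 7.
Tm = 4·7 + 2·14 = 28 + 28 = 56°C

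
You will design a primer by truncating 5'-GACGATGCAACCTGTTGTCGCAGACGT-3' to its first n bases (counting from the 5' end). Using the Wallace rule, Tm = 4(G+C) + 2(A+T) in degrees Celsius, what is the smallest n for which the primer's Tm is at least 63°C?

First 20 bases: GACGATGCAACCTGTTGTCG → Tm = 62°C (< 63°C)
First 21 bases: GACGATGCAACCTGTTGTCGC → Tm = 66°C (≥ 63°C)
Each additional base adds 2°C (A/T) or 4°C (G/C), so Tm is non-decreasing in n; n = 21 is the first length to reach 63°C.

n = 21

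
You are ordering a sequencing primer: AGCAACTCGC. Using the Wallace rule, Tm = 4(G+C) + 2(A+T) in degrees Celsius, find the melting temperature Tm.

Scanning the sequence gives C=4, G=2, A=3, T=1.
So N_AT = 4 and N_GC = 6.
Tm = 4·6 + 2·4 = 24 + 8 = 32°C

32°C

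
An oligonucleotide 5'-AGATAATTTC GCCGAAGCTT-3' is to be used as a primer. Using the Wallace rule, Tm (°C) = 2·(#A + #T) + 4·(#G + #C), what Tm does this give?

Base counts: G=4, T=6, A=6, C=4
So N_AT = 12 and N_GC = 8.
Tm = 2(12) + 4(8) = 24 + 32 = 56°C

56°C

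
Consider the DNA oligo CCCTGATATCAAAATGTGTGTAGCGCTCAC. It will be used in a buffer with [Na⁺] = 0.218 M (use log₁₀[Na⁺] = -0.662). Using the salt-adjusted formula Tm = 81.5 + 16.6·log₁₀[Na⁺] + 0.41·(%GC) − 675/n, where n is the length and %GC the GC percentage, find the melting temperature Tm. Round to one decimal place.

67.1°C

Length n = 30. Base counts: T=8, G=6, A=8, C=8
G+C = 14, so %GC = 14/30 × 100 = 46.667%
Salt term: 16.6 × (-0.662) = -10.989
GC term: 0.41 × 46.667 = 19.133; length term: −675/30 = −22.5
Tm = 81.5 + (-10.989) + 19.133 − 22.5 = 67.144 → 67.1°C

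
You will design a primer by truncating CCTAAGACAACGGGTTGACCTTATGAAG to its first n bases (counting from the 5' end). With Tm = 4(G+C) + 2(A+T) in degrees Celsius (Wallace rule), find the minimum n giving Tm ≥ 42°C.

n = 14

First 13 bases: CCTAAGACAACGG → Tm = 40°C (< 42°C)
First 14 bases: CCTAAGACAACGGG → Tm = 44°C (≥ 42°C)
Each additional base adds 2°C (A/T) or 4°C (G/C), so Tm is non-decreasing in n; n = 14 is the first length to reach 42°C.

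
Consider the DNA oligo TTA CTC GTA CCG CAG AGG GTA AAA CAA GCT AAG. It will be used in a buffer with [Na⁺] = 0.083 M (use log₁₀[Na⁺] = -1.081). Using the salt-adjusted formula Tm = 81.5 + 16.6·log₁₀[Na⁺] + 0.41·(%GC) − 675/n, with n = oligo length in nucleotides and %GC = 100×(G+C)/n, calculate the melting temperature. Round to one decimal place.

Length n = 33. Scanning the sequence gives C=7, G=8, T=6, A=12.
G+C = 15, so %GC = 15/33 × 100 = 45.455%
Salt term: 16.6 × (-1.081) = -17.945
GC term: 0.41 × 45.455 = 18.637; length term: −675/33 = −20.455
Tm = 81.5 + (-17.945) + 18.637 − 20.455 = 61.737 → 61.7°C

61.7°C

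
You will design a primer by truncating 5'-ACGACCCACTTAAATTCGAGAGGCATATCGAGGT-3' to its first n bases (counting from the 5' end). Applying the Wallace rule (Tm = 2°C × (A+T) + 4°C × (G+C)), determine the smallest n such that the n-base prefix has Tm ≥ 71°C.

First 23 bases: ACGACCCACTTAAATTCGAGAGG → Tm = 68°C (< 71°C)
First 24 bases: ACGACCCACTTAAATTCGAGAGGC → Tm = 72°C (≥ 71°C)
Since every base adds ≥2°C, Tm only increases with n, so the threshold is first crossed at n = 24.

n = 24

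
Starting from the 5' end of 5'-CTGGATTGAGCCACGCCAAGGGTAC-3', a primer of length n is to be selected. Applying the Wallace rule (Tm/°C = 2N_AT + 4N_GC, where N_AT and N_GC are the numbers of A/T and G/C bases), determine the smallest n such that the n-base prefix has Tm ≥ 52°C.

First 15 bases: CTGGATTGAGCCACG → Tm = 48°C (< 52°C)
First 16 bases: CTGGATTGAGCCACGC → Tm = 52°C (≥ 52°C)
Since every base adds ≥2°C, Tm only increases with n, so the threshold is first crossed at n = 16.

n = 16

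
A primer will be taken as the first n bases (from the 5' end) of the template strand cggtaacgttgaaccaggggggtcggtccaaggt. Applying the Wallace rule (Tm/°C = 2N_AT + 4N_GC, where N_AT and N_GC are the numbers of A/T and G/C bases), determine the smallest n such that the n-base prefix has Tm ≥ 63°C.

First 19 bases: CGGTAACGTTGAACCAGGG → Tm = 60°C (< 63°C)
First 20 bases: CGGTAACGTTGAACCAGGGG → Tm = 64°C (≥ 63°C)
Since every base adds ≥2°C, Tm only increases with n, so the threshold is first crossed at n = 20.

n = 20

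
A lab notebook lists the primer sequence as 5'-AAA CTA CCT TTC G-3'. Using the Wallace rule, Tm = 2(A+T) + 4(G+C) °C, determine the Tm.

A=4, C=4, G=1, T=4
A+T = 8, G+C = 5
Tm = 4·5 + 2·8 = 20 + 16 = 36°C

36°C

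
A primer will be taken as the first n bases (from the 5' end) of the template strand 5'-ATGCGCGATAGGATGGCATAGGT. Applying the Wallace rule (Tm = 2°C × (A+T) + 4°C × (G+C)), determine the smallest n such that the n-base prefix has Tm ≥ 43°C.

n = 15

First 14 bases: ATGCGCGATAGGAT → Tm = 42°C (< 43°C)
First 15 bases: ATGCGCGATAGGATG → Tm = 46°C (≥ 43°C)
Each additional base adds 2°C (A/T) or 4°C (G/C), so Tm is non-decreasing in n; n = 15 is the first length to reach 43°C.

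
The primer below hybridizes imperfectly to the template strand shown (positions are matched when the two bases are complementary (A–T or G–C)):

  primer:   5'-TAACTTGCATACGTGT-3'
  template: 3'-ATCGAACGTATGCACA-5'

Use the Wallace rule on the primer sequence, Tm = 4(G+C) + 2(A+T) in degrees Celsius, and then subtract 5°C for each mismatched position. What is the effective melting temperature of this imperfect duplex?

39°C

Primer base counts: A=4, T=6, G=3, C=3 → A+T=10, G+C=6
Perfect-match Tm = 2(10) + 4(6) = 20 + 24 = 44°C
Mismatches (positions where the bases are not complementary): 1 (at position 3)
Effective Tm = 44 − 1×5 = 44 − 5 = 39°C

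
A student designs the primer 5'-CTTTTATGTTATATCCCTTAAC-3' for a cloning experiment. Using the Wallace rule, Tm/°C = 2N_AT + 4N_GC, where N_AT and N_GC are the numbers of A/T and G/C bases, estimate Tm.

C=5, A=5, G=1, T=11
A+T = 16, G+C = 6
Tm = 4·6 + 2·16 = 24 + 32 = 56°C

56°C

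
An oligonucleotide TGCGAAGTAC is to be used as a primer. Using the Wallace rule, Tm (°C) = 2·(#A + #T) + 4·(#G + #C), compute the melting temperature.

Scanning the sequence gives G=3, C=2, T=2, A=3.
So N_AT = 5 and N_GC = 5.
Tm = 2(5) + 4(5) = 10 + 20 = 30°C

30°C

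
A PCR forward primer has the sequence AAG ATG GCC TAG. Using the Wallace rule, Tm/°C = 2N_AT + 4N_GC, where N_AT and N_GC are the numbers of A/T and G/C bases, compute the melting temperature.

36°C

G=4, A=4, T=2, C=2
AT pairs contribute 6, GC pairs contribute 6.
Tm = 2×6 + 4×6 = 36°C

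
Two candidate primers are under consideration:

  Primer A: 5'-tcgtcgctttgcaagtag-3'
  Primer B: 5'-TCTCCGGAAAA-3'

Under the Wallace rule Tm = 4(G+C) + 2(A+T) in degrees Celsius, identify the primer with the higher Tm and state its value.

Primer A: A+T=9, G+C=9 → Tm = 2(9)+4(9) = 54°C
Primer B: A+T=6, G+C=5 → Tm = 2(6)+4(5) = 32°C
54°C vs 32°C → primer A is higher.

Primer A, 54°C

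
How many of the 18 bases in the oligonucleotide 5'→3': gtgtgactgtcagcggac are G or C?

11

Base counts: G=7, A=3, T=4, C=4
G+C = 7 + 4 = 11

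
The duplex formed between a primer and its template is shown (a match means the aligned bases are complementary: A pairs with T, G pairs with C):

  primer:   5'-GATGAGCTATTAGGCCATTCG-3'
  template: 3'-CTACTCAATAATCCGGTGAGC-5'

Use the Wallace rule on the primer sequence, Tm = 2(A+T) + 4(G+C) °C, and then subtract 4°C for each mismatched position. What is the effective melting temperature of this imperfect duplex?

54°C

Primer base counts: A=5, T=6, G=6, C=4 → A+T=11, G+C=10
Perfect-match Tm = 2(11) + 4(10) = 22 + 40 = 62°C
Mismatches (positions where the bases are not complementary): 2 (at positions 7, 18)
Effective Tm = 62 − 2×4 = 62 − 8 = 54°C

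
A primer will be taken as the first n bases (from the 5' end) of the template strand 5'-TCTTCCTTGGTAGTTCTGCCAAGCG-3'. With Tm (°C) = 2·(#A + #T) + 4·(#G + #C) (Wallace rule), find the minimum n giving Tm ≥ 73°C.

First 24 bases: TCTTCCTTGGTAGTTCTGCCAAGC → Tm = 72°C (< 73°C)
First 25 bases: TCTTCCTTGGTAGTTCTGCCAAGCG → Tm = 76°C (≥ 73°C)
Each additional base adds 2°C (A/T) or 4°C (G/C), so Tm is non-decreasing in n; n = 25 is the first length to reach 73°C.

n = 25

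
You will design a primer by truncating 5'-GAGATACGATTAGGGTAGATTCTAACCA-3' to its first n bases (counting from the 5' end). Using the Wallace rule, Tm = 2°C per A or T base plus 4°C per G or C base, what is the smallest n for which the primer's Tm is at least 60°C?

n = 22

First 21 bases: GAGATACGATTAGGGTAGATT → Tm = 58°C (< 60°C)
First 22 bases: GAGATACGATTAGGGTAGATTC → Tm = 62°C (≥ 60°C)
Each additional base adds 2°C (A/T) or 4°C (G/C), so Tm is non-decreasing in n; n = 22 is the first length to reach 60°C.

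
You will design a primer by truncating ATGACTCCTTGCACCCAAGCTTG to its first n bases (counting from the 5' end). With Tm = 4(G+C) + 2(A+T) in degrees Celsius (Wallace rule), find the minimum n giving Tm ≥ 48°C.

First 15 bases: ATGACTCCTTGCACC → Tm = 46°C (< 48°C)
First 16 bases: ATGACTCCTTGCACCC → Tm = 50°C (≥ 48°C)
Since every base adds ≥2°C, Tm only increases with n, so the threshold is first crossed at n = 16.

n = 16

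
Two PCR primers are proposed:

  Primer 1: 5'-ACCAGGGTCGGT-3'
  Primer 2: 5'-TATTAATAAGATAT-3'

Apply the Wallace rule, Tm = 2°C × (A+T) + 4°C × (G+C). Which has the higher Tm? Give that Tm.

Primer 1, 40°C

Primer 1: A+T=4, G+C=8 → Tm = 2(4)+4(8) = 40°C
Primer 2: A+T=13, G+C=1 → Tm = 2(13)+4(1) = 30°C
40°C vs 30°C → primer 1 is higher.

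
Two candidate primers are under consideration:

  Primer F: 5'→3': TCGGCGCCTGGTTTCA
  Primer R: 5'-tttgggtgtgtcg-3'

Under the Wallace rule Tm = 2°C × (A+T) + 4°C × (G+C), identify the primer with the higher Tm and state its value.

Primer F: A+T=6, G+C=10 → Tm = 2(6)+4(10) = 52°C
Primer R: A+T=6, G+C=7 → Tm = 2(6)+4(7) = 40°C
52°C vs 40°C → primer F is higher.

Primer F, 52°C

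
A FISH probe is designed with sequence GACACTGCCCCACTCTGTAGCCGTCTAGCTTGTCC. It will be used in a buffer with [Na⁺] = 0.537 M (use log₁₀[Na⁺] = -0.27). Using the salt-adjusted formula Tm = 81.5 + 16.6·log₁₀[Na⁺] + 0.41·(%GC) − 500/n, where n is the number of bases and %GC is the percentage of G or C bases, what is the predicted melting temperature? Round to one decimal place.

87.3°C

Length n = 35. Base counts: G=7, C=14, A=5, T=9
G+C = 21, so %GC = 21/35 × 100 = 60%
Salt term: 16.6 × (-0.27) = -4.482
GC term: 0.41 × 60 = 24.6; length term: −500/35 = −14.286
Tm = 81.5 + (-4.482) + 24.6 − 14.286 = 87.332 → 87.3°C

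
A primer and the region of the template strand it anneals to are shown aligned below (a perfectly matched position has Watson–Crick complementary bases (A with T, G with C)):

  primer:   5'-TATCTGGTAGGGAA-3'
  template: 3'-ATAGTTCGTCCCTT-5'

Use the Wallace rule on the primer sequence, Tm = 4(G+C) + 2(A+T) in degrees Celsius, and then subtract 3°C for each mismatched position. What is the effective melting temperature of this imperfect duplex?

31°C

Primer base counts: A=4, T=4, G=5, C=1 → A+T=8, G+C=6
Perfect-match Tm = 2(8) + 4(6) = 16 + 24 = 40°C
Mismatches (positions where the bases are not complementary): 3 (at positions 5, 6, 8)
Effective Tm = 40 − 3×3 = 40 − 9 = 31°C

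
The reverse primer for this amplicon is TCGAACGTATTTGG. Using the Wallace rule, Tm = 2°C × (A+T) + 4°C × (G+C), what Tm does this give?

40°C

C=2, G=4, A=3, T=5
So N_AT = 8 and N_GC = 6.
Tm = 4·6 + 2·8 = 24 + 16 = 40°C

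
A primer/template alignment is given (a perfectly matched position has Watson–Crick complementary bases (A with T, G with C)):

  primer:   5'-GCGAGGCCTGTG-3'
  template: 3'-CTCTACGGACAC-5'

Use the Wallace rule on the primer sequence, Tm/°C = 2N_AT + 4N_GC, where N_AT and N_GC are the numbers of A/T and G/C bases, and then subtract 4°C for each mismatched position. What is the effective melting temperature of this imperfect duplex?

Primer base counts: A=1, T=2, G=6, C=3 → A+T=3, G+C=9
Perfect-match Tm = 2(3) + 4(9) = 6 + 36 = 42°C
Mismatches (positions where the bases are not complementary): 2 (at positions 2, 5)
Effective Tm = 42 − 2×4 = 42 − 8 = 34°C

34°C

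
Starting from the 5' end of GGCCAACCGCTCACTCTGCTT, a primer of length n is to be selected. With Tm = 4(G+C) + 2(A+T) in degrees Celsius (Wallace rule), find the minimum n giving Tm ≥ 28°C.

First 7 bases: GGCCAAC → Tm = 24°C (< 28°C)
First 8 bases: GGCCAACC → Tm = 28°C (≥ 28°C)
Each additional base adds 2°C (A/T) or 4°C (G/C), so Tm is non-decreasing in n; n = 8 is the first length to reach 28°C.

n = 8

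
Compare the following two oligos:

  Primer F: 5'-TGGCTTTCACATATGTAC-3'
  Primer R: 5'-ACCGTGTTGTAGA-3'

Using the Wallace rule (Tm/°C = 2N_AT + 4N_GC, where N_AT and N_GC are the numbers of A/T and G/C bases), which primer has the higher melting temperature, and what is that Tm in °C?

Primer F, 50°C

Primer F: A+T=11, G+C=7 → Tm = 2(11)+4(7) = 50°C
Primer R: A+T=7, G+C=6 → Tm = 2(7)+4(6) = 38°C
50°C vs 38°C → primer F is higher.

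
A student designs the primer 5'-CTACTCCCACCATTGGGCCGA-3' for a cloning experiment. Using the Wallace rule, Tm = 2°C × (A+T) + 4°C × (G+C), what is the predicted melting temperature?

G=4, C=9, A=4, T=4
So N_AT = 8 and N_GC = 13.
Tm = 2×8 + 4×13 = 68°C

68°C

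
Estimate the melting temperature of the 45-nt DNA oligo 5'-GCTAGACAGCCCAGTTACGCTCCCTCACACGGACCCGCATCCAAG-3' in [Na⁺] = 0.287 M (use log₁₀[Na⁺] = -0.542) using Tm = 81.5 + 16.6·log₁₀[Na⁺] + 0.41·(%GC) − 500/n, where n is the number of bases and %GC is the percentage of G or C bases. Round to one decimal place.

Length n = 45. Base counts: C=19, G=9, T=6, A=11
G+C = 28, so %GC = 28/45 × 100 = 62.222%
Salt term: 16.6 × (-0.542) = -8.997
GC term: 0.41 × 62.222 = 25.511; length term: −500/45 = −11.111
Tm = 81.5 + (-8.997) + 25.511 − 11.111 = 86.903 → 86.9°C

86.9°C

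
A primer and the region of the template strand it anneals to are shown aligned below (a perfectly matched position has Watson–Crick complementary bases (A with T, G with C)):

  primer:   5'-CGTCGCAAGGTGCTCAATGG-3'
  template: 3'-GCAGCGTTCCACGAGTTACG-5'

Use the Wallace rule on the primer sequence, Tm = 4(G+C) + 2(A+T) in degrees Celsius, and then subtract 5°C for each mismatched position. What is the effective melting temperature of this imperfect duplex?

59°C

Primer base counts: A=4, T=4, G=7, C=5 → A+T=8, G+C=12
Perfect-match Tm = 2(8) + 4(12) = 16 + 48 = 64°C
Mismatches (positions where the bases are not complementary): 1 (at position 20)
Effective Tm = 64 − 1×5 = 64 − 5 = 59°C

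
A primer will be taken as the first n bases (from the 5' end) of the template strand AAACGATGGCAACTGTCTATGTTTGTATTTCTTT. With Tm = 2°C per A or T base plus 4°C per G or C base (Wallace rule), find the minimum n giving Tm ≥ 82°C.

First 30 bases: AAACGATGGCAACTGTCTATGTTTGTATTT → Tm = 80°C (< 82°C)
First 31 bases: AAACGATGGCAACTGTCTATGTTTGTATTTC → Tm = 84°C (≥ 82°C)
Each additional base adds 2°C (A/T) or 4°C (G/C), so Tm is non-decreasing in n; n = 31 is the first length to reach 82°C.

n = 31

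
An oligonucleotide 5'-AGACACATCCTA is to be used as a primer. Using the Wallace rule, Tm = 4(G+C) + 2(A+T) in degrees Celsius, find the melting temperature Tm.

34°C

Scanning the sequence gives G=1, T=2, C=4, A=5.
So N_AT = 7 and N_GC = 5.
Tm = 4·5 + 2·7 = 20 + 14 = 34°C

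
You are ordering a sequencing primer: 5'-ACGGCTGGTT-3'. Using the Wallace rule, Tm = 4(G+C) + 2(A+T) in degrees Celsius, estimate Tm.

32°C

Scanning the sequence gives C=2, T=3, G=4, A=1.
A+T = 4, G+C = 6
Tm = 2×4 + 4×6 = 32°C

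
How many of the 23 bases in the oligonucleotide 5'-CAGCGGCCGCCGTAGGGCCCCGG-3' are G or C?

20

Counting bases: T=1, G=10, C=10, A=2
G+C = 10 + 10 = 20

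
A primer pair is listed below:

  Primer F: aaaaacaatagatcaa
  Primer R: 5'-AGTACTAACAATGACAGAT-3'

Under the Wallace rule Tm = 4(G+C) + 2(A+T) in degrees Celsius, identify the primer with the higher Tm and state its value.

Primer R, 50°C

Primer F: A+T=13, G+C=3 → Tm = 2(13)+4(3) = 38°C
Primer R: A+T=13, G+C=6 → Tm = 2(13)+4(6) = 50°C
38°C vs 50°C → primer R is higher.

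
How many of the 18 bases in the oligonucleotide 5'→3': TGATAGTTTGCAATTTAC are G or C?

A=5, T=8, G=3, C=2
Total G or C: 3 + 2 = 5

5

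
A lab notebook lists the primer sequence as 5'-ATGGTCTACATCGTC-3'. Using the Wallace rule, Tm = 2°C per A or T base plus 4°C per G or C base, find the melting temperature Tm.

44°C

C=4, T=5, A=3, G=3
AT pairs contribute 8, GC pairs contribute 7.
Tm = 2(8) + 4(7) = 16 + 28 = 44°C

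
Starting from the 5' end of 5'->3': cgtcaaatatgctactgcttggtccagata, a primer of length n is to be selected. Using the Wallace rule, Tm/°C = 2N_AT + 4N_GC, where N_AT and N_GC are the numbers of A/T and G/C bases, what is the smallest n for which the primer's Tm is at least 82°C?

First 27 bases: CGTCAAATATGCTACTGCTTGGTCCAG → Tm = 80°C (< 82°C)
First 28 bases: CGTCAAATATGCTACTGCTTGGTCCAGA → Tm = 82°C (≥ 82°C)
Since every base adds ≥2°C, Tm only increases with n, so the threshold is first crossed at n = 28.

n = 28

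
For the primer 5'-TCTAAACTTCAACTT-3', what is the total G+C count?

A=5, C=4, T=6, G=0
Total G or C: 0 + 4 = 4

4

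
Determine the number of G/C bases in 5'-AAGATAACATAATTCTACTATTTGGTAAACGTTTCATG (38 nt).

10

Counting bases: T=14, C=5, G=5, A=14
Total G or C: 5 + 5 = 10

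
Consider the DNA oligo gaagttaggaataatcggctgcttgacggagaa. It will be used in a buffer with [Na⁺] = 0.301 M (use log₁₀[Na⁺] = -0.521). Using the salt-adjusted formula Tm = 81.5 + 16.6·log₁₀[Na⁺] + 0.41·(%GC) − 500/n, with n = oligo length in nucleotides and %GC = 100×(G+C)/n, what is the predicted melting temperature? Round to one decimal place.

Length n = 33. Scanning the sequence gives T=7, G=11, A=11, C=4.
G+C = 15, so %GC = 15/33 × 100 = 45.455%
Salt term: 16.6 × (-0.521) = -8.649
GC term: 0.41 × 45.455 = 18.637; length term: −500/33 = −15.152
Tm = 81.5 + (-8.649) + 18.637 − 15.152 = 76.336 → 76.3°C

76.3°C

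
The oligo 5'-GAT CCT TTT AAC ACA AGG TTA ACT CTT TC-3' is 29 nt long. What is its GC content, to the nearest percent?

34%

T=11, A=8, C=7, G=3
G+C = 3 + 7 = 10 out of 29 bases
%GC = 10/29 × 100 = 34.48% ≈ 34%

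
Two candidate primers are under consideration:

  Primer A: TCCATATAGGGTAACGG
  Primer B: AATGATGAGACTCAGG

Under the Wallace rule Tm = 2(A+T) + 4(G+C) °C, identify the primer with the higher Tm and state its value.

Primer A, 50°C

Primer A: A+T=9, G+C=8 → Tm = 2(9)+4(8) = 50°C
Primer B: A+T=9, G+C=7 → Tm = 2(9)+4(7) = 46°C
50°C vs 46°C → primer A is higher.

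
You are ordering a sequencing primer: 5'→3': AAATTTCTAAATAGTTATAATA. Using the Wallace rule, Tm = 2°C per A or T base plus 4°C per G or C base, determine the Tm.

Base counts: C=1, T=9, A=11, G=1
So N_AT = 20 and N_GC = 2.
Tm = 2×20 + 4×2 = 48°C

48°C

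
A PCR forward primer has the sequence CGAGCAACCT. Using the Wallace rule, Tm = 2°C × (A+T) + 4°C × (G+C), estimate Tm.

C=4, A=3, T=1, G=2
A+T = 4, G+C = 6
Tm = 4·6 + 2·4 = 24 + 8 = 32°C

32°C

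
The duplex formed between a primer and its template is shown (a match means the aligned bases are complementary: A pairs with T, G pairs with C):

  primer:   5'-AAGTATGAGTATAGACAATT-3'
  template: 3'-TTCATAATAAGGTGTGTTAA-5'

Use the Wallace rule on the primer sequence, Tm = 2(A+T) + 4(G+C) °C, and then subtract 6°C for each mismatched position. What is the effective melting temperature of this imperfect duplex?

Primer base counts: A=9, T=6, G=4, C=1 → A+T=15, G+C=5
Perfect-match Tm = 2(15) + 4(5) = 30 + 20 = 50°C
Mismatches (positions where the bases are not complementary): 5 (at positions 7, 9, 11, 12, 14)
Effective Tm = 50 − 5×6 = 50 − 30 = 20°C

20°C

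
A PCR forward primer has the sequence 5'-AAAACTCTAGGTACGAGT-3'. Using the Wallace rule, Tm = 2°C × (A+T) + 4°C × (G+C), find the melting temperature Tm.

Base counts: G=4, C=3, A=7, T=4
AT pairs contribute 11, GC pairs contribute 7.
Tm = 2×11 + 4×7 = 50°C

50°C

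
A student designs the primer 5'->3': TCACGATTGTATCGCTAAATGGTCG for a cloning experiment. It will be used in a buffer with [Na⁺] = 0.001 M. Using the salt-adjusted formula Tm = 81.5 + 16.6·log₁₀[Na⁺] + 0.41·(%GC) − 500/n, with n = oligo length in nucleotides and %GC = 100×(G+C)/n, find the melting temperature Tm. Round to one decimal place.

29.7°C

Length n = 25. Scanning the sequence gives T=8, G=6, C=5, A=6.
G+C = 11, so %GC = 11/25 × 100 = 44%
Salt term: 16.6 × (-3) = -49.8
GC term: 0.41 × 44 = 18.04; length term: −500/25 = −20
Tm = 81.5 + (-49.8) + 18.04 − 20 = 29.74 → 29.7°C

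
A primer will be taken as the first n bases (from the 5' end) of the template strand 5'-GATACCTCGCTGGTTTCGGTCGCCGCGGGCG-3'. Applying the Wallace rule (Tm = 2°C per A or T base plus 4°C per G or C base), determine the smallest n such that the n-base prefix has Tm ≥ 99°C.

First 29 bases: GATACCTCGCTGGTTTCGGTCGCCGCGGG → Tm = 98°C (< 99°C)
First 30 bases: GATACCTCGCTGGTTTCGGTCGCCGCGGGC → Tm = 102°C (≥ 99°C)
Each additional base adds 2°C (A/T) or 4°C (G/C), so Tm is non-decreasing in n; n = 30 is the first length to reach 99°C.

n = 30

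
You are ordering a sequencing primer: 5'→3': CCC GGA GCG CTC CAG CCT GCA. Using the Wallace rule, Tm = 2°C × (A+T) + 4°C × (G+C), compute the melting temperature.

C=10, G=6, A=3, T=2
So N_AT = 5 and N_GC = 16.
Tm = 4·16 + 2·5 = 64 + 10 = 74°C

74°C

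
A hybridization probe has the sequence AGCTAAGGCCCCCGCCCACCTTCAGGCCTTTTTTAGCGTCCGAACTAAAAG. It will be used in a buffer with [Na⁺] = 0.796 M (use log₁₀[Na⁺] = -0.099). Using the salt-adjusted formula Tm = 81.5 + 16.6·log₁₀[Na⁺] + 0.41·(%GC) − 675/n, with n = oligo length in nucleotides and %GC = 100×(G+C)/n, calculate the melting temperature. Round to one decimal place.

89.1°C

Length n = 51. Base counts: T=11, A=12, C=18, G=10
G+C = 28, so %GC = 28/51 × 100 = 54.902%
Salt term: 16.6 × (-0.099) = -1.643
GC term: 0.41 × 54.902 = 22.51; length term: −675/51 = −13.235
Tm = 81.5 + (-1.643) + 22.51 − 13.235 = 89.132 → 89.1°C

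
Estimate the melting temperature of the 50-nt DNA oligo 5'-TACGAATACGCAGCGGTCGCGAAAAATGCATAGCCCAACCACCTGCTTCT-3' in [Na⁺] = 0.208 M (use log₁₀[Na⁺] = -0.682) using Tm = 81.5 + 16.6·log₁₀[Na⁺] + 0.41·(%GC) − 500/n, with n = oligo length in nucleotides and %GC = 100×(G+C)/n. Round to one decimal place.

81.5°C

Length n = 50. Scanning the sequence gives G=10, T=9, A=15, C=16.
G+C = 26, so %GC = 26/50 × 100 = 52%
Salt term: 16.6 × (-0.682) = -11.321
GC term: 0.41 × 52 = 21.32; length term: −500/50 = −10
Tm = 81.5 + (-11.321) + 21.32 − 10 = 81.499 → 81.5°C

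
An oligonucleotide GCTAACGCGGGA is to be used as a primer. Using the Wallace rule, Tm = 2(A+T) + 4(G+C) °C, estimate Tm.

Counting bases: T=1, A=3, C=3, G=5
AT pairs contribute 4, GC pairs contribute 8.
Tm = 2(4) + 4(8) = 8 + 32 = 40°C

40°C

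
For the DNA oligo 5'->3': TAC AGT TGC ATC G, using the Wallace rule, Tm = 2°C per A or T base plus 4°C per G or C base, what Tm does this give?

Scanning the sequence gives C=3, T=4, A=3, G=3.
A+T = 7, G+C = 6
Tm = 2×7 + 4×6 = 38°C

38°C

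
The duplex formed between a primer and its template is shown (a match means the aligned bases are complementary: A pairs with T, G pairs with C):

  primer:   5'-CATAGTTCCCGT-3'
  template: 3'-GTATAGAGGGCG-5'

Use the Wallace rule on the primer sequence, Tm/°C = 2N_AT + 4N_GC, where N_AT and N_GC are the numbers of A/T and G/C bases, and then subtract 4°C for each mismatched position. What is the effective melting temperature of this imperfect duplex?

Primer base counts: A=2, T=4, G=2, C=4 → A+T=6, G+C=6
Perfect-match Tm = 2(6) + 4(6) = 12 + 24 = 36°C
Mismatches (positions where the bases are not complementary): 3 (at positions 5, 6, 12)
Effective Tm = 36 − 3×4 = 36 − 12 = 24°C

24°C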